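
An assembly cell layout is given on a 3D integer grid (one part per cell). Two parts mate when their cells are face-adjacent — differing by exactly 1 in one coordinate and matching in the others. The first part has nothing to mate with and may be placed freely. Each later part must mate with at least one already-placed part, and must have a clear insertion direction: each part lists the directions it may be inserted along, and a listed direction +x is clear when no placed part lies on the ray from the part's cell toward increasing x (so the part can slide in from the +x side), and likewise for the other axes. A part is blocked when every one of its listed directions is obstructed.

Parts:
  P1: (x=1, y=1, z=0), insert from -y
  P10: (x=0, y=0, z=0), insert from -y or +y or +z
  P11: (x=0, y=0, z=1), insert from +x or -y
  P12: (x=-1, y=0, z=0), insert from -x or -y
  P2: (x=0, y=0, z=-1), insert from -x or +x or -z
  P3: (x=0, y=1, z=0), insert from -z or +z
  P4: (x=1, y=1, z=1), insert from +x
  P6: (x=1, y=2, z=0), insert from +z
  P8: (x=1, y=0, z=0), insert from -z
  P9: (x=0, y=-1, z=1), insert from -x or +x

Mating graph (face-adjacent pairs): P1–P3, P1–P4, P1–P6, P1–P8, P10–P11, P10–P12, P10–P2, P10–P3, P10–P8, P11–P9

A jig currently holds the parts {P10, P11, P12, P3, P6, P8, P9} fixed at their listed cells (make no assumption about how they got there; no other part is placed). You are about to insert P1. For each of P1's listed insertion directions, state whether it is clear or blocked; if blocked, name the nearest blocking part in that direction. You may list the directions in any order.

-y: nearest on ray is P8@(1, 0, 0) ⇒ blocked

-y: blocked by P8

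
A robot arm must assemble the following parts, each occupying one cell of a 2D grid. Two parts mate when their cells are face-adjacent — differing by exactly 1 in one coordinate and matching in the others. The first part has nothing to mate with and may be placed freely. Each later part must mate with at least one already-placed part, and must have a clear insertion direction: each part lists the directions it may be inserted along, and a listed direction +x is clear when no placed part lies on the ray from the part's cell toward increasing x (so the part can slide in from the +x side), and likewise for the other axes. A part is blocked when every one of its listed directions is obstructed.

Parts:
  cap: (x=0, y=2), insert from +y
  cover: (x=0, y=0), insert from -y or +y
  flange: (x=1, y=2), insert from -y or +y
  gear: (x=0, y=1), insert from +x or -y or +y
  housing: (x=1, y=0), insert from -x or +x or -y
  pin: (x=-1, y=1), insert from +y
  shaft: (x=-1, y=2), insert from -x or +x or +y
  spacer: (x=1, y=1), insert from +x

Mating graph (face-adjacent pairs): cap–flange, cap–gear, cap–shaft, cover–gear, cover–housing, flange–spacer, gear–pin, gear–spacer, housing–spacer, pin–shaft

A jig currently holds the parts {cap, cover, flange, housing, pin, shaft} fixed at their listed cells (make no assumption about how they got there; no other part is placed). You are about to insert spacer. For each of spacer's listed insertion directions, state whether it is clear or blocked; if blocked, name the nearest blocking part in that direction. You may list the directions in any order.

+x: ray from spacer(1, 1) has no placed part ⇒ clear

+x: clear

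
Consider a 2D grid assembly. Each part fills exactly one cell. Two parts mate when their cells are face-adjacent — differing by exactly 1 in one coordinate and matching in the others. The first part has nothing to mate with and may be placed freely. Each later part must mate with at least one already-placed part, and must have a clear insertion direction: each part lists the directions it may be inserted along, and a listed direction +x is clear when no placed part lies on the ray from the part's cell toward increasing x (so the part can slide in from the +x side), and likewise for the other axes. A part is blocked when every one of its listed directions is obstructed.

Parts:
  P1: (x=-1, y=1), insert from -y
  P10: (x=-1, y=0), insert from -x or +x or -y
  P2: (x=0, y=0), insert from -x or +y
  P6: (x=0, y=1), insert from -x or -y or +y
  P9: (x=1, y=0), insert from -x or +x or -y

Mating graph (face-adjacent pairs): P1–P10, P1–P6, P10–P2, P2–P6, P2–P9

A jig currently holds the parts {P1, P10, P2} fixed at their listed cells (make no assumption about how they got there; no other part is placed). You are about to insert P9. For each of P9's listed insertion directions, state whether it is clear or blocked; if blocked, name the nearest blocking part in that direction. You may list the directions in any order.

-x: nearest on ray is P2@(0, 0) ⇒ blocked
+x: ray from P9(1, 0) has no placed part ⇒ clear
-y: ray from P9(1, 0) has no placed part ⇒ clear

+x: clear; -x: blocked by P2; -y: clear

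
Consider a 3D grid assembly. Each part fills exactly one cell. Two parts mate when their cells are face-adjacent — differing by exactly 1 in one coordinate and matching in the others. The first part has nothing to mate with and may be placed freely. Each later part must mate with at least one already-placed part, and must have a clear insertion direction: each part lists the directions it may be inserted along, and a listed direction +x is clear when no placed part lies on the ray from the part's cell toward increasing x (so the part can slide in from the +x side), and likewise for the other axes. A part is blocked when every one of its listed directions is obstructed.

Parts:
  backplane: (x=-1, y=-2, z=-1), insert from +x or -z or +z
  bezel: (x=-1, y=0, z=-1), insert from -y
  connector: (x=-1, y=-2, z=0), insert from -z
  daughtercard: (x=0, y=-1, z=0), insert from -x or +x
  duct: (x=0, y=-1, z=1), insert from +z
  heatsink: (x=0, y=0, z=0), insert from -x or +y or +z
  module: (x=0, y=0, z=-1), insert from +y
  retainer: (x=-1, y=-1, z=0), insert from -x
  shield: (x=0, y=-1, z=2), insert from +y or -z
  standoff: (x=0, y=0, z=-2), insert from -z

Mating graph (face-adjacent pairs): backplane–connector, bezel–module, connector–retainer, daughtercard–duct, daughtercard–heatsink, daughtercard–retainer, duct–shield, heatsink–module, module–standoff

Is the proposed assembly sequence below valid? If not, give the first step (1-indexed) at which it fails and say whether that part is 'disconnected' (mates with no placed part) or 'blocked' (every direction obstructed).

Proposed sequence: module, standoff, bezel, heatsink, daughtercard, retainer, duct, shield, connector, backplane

Valid

1. module@(0, 0, -1) [+y clear] — {module}
2. standoff@(0, 0, -2) [-z clear] — {module, standoff}
3. bezel@(-1, 0, -1) [-y clear] — {bezel, module, standoff}
4. heatsink@(0, 0, 0) [-x clear] — {bezel, heatsink, module, standoff}
5. daughtercard@(0, -1, 0) [-x clear] — {bezel, daughtercard, heatsink, module, standoff}
6. retainer@(-1, -1, 0) [-x clear] — {bezel, daughtercard, heatsink, module, retainer, standoff}
7. duct@(0, -1, 1) [+z clear] — {bezel, daughtercard, duct, heatsink, module, retainer, standoff}
8. shield@(0, -1, 2) [+y clear] — {bezel, daughtercard, duct, heatsink, module, retainer, shield, standoff}
9. connector@(-1, -2, 0) [-z clear] — {bezel, connector, daughtercard, duct, heatsink, module, retainer, shield, standoff}
10. backplane@(-1, -2, -1) [+x clear] — {backplane, bezel, connector, daughtercard, duct, heatsink, module, retainer, shield, standoff}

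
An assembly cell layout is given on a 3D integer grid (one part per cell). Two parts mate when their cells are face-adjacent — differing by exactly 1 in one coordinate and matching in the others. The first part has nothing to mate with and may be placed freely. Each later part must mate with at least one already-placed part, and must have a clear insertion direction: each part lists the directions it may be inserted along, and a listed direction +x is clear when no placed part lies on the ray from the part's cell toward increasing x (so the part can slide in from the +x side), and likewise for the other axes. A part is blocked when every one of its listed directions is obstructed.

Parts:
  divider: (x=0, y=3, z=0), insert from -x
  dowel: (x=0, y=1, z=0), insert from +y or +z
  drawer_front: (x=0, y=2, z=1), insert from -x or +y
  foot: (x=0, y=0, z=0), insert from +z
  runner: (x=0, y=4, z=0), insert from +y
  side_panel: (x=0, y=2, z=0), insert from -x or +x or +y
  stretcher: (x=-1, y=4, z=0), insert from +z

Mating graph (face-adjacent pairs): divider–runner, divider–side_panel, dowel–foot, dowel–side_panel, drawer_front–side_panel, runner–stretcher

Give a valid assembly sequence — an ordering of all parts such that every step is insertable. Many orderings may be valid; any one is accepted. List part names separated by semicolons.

1. dowel@(0, 1, 0) [+y clear] — {dowel}
2. foot@(0, 0, 0) [+z clear] — {dowel, foot}
3. side_panel@(0, 2, 0) [-x clear] — {dowel, foot, side_panel}
4. drawer_front@(0, 2, 1) [-x clear] — {dowel, drawer_front, foot, side_panel}
5. divider@(0, 3, 0) [-x clear] — {divider, dowel, drawer_front, foot, side_panel}
6. runner@(0, 4, 0) [+y clear] — {divider, dowel, drawer_front, foot, runner, side_panel}
7. stretcher@(-1, 4, 0) [+z clear] — {divider, dowel, drawer_front, foot, runner, side_panel, stretcher}

dowel; foot; side_panel; drawer_front; divider; runner; stretcher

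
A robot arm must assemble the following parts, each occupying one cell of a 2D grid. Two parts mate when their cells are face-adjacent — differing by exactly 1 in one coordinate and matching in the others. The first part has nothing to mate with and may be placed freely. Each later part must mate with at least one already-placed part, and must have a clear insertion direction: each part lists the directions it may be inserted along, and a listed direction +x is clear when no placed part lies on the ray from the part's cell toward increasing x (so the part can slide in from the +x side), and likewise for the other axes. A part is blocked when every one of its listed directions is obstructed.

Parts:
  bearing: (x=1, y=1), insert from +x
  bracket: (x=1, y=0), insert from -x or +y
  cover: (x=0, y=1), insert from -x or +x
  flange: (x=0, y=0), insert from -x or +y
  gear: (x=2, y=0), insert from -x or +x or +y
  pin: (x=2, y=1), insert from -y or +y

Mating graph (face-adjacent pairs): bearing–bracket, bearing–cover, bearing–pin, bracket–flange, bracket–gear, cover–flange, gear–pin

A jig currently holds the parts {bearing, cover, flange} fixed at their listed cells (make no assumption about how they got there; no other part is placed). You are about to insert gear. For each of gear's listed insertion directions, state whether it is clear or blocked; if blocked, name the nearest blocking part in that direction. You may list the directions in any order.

+x: clear; +y: clear; -x: blocked by flange

-x: nearest on ray is flange@(0, 0) ⇒ blocked
+x: ray from gear(2, 0) has no placed part ⇒ clear
+y: ray from gear(2, 0) has no placed part ⇒ clear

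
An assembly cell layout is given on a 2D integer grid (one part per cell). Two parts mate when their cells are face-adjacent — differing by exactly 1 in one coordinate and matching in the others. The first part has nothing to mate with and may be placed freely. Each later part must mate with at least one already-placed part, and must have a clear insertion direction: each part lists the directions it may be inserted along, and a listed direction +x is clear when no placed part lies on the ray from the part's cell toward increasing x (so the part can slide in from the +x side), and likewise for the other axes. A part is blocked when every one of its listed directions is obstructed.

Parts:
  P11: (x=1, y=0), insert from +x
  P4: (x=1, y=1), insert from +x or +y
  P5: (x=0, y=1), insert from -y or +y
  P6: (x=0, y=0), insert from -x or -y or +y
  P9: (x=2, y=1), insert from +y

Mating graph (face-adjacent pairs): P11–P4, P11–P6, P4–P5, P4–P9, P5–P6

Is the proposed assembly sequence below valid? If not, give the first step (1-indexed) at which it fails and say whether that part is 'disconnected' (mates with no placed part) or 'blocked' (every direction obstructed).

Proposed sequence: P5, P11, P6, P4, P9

Invalid at step 2 (disconnected)

1. P5@(0, 1) [-y clear] — {P5}
2. P11@(1, 0) — no placed neighbour ⇒ disconnected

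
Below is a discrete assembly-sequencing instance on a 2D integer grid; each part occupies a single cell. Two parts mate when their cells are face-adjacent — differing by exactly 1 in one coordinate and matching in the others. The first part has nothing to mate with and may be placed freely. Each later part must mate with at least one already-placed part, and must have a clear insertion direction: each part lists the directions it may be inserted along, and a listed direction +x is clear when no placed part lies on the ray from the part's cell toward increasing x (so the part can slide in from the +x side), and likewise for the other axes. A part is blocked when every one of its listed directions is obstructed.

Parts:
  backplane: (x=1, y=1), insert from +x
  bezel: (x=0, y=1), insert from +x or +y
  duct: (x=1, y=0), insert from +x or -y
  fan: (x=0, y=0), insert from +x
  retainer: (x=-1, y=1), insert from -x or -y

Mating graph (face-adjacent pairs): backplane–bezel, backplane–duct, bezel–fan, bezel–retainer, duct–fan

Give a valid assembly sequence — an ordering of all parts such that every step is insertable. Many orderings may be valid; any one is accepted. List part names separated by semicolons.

bezel; fan; duct; backplane; retainer

1. bezel@(0, 1) [+x clear] — {bezel}
2. fan@(0, 0) [+x clear] — {bezel, fan}
3. duct@(1, 0) [+x clear] — {bezel, duct, fan}
4. backplane@(1, 1) [+x clear] — {backplane, bezel, duct, fan}
5. retainer@(-1, 1) [-x clear] — {backplane, bezel, duct, fan, retainer}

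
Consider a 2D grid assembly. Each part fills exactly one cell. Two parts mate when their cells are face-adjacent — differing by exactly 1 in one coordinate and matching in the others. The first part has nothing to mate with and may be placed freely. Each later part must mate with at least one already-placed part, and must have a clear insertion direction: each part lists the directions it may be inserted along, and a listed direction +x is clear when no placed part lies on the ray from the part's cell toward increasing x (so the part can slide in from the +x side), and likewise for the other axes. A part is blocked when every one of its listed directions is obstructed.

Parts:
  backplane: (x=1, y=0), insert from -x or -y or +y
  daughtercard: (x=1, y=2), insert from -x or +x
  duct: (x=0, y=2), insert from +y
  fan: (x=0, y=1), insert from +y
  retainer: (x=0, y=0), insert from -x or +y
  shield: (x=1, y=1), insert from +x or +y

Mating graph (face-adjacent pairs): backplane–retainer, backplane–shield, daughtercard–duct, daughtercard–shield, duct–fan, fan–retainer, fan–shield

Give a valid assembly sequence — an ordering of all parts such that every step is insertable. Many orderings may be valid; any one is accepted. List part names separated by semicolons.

shield; daughtercard; backplane; retainer; fan; duct

1. shield@(1, 1) [+x clear] — {shield}
2. daughtercard@(1, 2) [-x clear] — {daughtercard, shield}
3. backplane@(1, 0) [-x clear] — {backplane, daughtercard, shield}
4. retainer@(0, 0) [-x clear] — {backplane, daughtercard, retainer, shield}
5. fan@(0, 1) [+y clear] — {backplane, daughtercard, fan, retainer, shield}
6. duct@(0, 2) [+y clear] — {backplane, daughtercard, duct, fan, retainer, shield}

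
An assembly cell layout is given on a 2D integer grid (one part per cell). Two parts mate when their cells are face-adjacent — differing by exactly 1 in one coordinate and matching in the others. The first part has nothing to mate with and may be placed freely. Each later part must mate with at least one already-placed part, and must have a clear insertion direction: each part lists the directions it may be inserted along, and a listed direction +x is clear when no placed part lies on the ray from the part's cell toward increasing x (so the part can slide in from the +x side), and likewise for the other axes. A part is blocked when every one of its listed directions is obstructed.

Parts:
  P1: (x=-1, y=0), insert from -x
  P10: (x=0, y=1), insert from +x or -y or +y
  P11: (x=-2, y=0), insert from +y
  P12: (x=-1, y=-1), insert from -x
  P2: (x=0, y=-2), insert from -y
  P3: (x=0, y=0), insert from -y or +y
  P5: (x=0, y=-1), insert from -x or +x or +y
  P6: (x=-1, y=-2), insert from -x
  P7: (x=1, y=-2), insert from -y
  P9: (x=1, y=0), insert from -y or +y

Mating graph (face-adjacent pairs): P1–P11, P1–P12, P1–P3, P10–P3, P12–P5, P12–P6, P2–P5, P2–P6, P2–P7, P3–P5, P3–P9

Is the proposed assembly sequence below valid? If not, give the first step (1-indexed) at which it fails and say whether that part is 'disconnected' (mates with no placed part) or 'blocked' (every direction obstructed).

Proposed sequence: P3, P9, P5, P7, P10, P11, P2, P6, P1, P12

1. P3@(0, 0) [-y clear] — {P3}
2. P9@(1, 0) [-y clear] — {P3, P9}
3. P5@(0, -1) [-x clear] — {P3, P5, P9}
4. P7@(1, -2) — no placed neighbour ⇒ disconnected

Invalid at step 4 (disconnected)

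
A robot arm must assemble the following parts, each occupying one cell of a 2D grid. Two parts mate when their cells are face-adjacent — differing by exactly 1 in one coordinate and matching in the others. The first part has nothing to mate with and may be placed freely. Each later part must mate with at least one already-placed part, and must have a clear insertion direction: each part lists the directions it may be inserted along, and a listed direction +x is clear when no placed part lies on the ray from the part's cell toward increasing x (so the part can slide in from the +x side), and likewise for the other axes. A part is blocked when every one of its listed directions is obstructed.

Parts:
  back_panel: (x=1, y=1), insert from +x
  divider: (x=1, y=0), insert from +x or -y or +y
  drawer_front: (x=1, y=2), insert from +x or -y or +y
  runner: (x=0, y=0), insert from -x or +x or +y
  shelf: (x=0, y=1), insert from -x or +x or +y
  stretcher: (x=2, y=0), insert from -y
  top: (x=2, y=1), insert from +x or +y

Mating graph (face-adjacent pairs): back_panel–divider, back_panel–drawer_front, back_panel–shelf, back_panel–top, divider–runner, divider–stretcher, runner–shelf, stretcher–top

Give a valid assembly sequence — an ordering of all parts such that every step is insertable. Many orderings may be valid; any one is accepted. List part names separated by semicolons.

1. runner@(0, 0) [-x clear] — {runner}
2. shelf@(0, 1) [-x clear] — {runner, shelf}
3. divider@(1, 0) [+x clear] — {divider, runner, shelf}
4. back_panel@(1, 1) [+x clear] — {back_panel, divider, runner, shelf}
5. top@(2, 1) [+x clear] — {back_panel, divider, runner, shelf, top}
6. drawer_front@(1, 2) [+x clear] — {back_panel, divider, drawer_front, runner, shelf, top}
7. stretcher@(2, 0) [-y clear] — {back_panel, divider, drawer_front, runner, shelf, stretcher, top}

runner; shelf; divider; back_panel; top; drawer_front; stretcher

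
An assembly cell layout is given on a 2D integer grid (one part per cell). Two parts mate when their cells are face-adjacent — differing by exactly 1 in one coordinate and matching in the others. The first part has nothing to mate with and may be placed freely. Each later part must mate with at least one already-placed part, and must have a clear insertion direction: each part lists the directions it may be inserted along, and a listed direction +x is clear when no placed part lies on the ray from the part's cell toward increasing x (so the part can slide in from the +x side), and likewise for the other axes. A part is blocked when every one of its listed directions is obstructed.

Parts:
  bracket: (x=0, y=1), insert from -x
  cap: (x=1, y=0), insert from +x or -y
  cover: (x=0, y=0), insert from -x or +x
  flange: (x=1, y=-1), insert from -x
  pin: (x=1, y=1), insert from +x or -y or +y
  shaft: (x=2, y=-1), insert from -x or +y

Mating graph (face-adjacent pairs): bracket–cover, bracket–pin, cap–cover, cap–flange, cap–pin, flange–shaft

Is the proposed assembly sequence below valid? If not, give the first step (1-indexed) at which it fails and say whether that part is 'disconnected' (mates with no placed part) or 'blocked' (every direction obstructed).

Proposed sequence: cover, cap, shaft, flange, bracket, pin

Invalid at step 3 (disconnected)

1. cover@(0, 0) [-x clear] — {cover}
2. cap@(1, 0) [+x clear] — {cap, cover}
3. shaft@(2, -1) — no placed neighbour ⇒ disconnected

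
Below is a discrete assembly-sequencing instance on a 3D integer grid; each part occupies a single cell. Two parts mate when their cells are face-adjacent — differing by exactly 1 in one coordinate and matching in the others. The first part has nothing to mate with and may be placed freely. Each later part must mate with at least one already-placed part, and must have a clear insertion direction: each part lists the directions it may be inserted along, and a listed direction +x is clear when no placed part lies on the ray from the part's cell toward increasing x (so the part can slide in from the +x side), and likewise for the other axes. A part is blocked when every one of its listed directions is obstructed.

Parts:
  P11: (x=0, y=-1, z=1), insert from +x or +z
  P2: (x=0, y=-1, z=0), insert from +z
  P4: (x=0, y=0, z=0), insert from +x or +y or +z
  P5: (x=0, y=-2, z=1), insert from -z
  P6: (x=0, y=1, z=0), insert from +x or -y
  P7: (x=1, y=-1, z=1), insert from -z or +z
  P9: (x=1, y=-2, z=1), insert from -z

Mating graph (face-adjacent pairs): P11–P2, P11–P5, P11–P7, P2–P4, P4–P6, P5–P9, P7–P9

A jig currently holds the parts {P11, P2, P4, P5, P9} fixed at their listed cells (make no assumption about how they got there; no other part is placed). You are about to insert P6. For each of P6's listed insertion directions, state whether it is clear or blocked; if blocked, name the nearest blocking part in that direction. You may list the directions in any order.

+x: clear; -y: blocked by P4

+x: ray from P6(0, 1, 0) has no placed part ⇒ clear
-y: nearest on ray is P4@(0, 0, 0) ⇒ blocked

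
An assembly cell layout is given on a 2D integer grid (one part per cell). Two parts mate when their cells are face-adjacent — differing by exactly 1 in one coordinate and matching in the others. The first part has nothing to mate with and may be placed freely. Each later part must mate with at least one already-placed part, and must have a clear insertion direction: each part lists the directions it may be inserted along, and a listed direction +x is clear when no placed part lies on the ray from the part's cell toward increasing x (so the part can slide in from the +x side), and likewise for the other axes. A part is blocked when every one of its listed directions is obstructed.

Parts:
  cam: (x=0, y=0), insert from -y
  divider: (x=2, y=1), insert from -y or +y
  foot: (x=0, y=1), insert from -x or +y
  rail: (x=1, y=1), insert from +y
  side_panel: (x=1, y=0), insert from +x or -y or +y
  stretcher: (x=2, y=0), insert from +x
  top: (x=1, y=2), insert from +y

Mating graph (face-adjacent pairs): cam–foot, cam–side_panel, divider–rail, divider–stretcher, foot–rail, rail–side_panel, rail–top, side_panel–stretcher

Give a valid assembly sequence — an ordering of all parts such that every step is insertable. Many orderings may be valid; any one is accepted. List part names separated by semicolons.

1. rail@(1, 1) [+y clear] — {rail}
2. side_panel@(1, 0) [+x clear] — {rail, side_panel}
3. stretcher@(2, 0) [+x clear] — {rail, side_panel, stretcher}
4. cam@(0, 0) [-y clear] — {cam, rail, side_panel, stretcher}
5. divider@(2, 1) [+y clear] — {cam, divider, rail, side_panel, stretcher}
6. top@(1, 2) [+y clear] — {cam, divider, rail, side_panel, stretcher, top}
7. foot@(0, 1) [-x clear] — {cam, divider, foot, rail, side_panel, stretcher, top}

rail; side_panel; stretcher; cam; divider; top; foot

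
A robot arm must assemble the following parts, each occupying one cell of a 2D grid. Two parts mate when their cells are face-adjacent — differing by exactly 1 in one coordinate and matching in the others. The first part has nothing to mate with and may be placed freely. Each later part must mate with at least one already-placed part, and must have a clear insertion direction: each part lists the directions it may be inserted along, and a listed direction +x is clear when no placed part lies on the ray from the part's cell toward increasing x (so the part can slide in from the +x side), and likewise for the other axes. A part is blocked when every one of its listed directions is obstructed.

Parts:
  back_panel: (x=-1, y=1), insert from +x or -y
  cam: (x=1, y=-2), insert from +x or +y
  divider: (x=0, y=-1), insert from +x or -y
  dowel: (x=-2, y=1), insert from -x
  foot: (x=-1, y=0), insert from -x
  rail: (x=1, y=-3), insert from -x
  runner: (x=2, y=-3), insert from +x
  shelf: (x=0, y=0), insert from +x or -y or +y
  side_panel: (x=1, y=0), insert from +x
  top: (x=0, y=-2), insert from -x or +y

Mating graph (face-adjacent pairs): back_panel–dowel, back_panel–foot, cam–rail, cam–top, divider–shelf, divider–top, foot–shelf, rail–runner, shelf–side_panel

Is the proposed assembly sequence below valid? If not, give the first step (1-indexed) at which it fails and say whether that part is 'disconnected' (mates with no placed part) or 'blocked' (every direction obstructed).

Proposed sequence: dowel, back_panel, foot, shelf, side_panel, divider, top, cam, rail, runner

1. dowel@(-2, 1) [-x clear] — {dowel}
2. back_panel@(-1, 1) [+x clear] — {back_panel, dowel}
3. foot@(-1, 0) [-x clear] — {back_panel, dowel, foot}
4. shelf@(0, 0) [+x clear] — {back_panel, dowel, foot, shelf}
5. side_panel@(1, 0) [+x clear] — {back_panel, dowel, foot, shelf, side_panel}
6. divider@(0, -1) [+x clear] — {back_panel, divider, dowel, foot, shelf, side_panel}
7. top@(0, -2) [-x clear] — {back_panel, divider, dowel, foot, shelf, side_panel, top}
8. cam@(1, -2) [+x clear] — {back_panel, cam, divider, dowel, foot, shelf, side_panel, top}
9. rail@(1, -3) [-x clear] — {back_panel, cam, divider, dowel, foot, rail, shelf, side_panel, top}
10. runner@(2, -3) [+x clear] — {back_panel, cam, divider, dowel, foot, rail, runner, shelf, side_panel, top}

Valid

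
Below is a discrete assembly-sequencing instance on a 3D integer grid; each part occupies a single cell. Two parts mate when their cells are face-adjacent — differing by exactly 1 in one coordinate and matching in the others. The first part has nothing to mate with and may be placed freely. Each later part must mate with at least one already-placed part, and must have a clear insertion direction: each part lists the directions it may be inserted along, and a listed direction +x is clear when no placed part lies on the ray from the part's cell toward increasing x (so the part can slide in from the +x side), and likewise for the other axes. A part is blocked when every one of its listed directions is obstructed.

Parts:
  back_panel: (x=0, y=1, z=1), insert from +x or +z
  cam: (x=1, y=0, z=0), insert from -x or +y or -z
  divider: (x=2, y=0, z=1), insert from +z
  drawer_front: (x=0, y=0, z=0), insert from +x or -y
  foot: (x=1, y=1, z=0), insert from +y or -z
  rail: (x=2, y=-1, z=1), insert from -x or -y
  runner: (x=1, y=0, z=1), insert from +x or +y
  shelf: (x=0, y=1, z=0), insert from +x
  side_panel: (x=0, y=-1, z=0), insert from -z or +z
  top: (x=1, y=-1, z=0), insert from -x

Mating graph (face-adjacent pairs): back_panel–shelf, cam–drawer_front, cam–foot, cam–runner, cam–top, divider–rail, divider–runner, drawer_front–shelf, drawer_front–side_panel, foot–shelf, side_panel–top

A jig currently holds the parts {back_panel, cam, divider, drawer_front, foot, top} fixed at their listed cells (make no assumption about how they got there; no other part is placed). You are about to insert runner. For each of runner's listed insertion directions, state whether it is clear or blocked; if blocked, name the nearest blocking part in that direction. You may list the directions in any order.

+x: blocked by divider; +y: clear

+x: nearest on ray is divider@(2, 0, 1) ⇒ blocked
+y: ray from runner(1, 0, 1) has no placed part ⇒ clear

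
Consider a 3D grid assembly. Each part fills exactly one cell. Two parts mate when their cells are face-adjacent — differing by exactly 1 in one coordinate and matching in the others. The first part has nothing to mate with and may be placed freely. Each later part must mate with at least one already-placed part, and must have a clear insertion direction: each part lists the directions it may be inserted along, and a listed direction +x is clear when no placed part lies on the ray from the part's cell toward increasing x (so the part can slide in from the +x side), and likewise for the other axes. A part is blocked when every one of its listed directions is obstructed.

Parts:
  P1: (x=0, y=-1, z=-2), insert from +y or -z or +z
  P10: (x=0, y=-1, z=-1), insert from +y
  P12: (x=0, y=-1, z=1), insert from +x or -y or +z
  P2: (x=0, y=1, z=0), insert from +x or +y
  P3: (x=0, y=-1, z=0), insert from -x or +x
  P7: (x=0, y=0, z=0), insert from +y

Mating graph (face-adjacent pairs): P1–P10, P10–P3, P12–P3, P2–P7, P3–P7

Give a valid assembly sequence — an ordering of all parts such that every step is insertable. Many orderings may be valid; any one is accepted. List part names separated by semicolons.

1. P10@(0, -1, -1) [+y clear] — {P10}
2. P3@(0, -1, 0) [-x clear] — {P10, P3}
3. P12@(0, -1, 1) [+x clear] — {P10, P12, P3}
4. P7@(0, 0, 0) [+y clear] — {P10, P12, P3, P7}
5. P2@(0, 1, 0) [+x clear] — {P10, P12, P2, P3, P7}
6. P1@(0, -1, -2) [+y clear] — {P1, P10, P12, P2, P3, P7}

P10; P3; P12; P7; P2; P1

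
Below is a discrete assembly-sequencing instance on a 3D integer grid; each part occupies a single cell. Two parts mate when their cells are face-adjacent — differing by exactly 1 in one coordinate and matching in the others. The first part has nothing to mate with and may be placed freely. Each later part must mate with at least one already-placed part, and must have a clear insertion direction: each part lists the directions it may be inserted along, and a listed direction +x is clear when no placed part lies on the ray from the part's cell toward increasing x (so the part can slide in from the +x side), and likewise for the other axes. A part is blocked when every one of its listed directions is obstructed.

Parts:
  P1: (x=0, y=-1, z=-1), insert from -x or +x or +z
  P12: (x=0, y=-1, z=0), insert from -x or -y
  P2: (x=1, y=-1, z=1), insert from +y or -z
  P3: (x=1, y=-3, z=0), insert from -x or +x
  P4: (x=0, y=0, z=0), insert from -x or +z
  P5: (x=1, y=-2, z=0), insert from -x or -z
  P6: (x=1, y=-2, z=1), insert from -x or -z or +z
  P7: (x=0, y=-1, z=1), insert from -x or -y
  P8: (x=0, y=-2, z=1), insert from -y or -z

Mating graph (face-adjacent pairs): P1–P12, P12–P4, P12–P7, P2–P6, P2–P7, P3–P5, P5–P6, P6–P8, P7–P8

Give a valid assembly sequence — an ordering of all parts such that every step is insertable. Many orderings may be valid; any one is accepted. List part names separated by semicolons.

1. P4@(0, 0, 0) [-x clear] — {P4}
2. P12@(0, -1, 0) [-x clear] — {P12, P4}
3. P1@(0, -1, -1) [-x clear] — {P1, P12, P4}
4. P7@(0, -1, 1) [-x clear] — {P1, P12, P4, P7}
5. P8@(0, -2, 1) [-y clear] — {P1, P12, P4, P7, P8}
6. P6@(1, -2, 1) [-z clear] — {P1, P12, P4, P6, P7, P8}
7. P5@(1, -2, 0) [-x clear] — {P1, P12, P4, P5, P6, P7, P8}
8. P3@(1, -3, 0) [-x clear] — {P1, P12, P3, P4, P5, P6, P7, P8}
9. P2@(1, -1, 1) [+y clear] — {P1, P12, P2, P3, P4, P5, P6, P7, P8}

P4; P12; P1; P7; P8; P6; P5; P3; P2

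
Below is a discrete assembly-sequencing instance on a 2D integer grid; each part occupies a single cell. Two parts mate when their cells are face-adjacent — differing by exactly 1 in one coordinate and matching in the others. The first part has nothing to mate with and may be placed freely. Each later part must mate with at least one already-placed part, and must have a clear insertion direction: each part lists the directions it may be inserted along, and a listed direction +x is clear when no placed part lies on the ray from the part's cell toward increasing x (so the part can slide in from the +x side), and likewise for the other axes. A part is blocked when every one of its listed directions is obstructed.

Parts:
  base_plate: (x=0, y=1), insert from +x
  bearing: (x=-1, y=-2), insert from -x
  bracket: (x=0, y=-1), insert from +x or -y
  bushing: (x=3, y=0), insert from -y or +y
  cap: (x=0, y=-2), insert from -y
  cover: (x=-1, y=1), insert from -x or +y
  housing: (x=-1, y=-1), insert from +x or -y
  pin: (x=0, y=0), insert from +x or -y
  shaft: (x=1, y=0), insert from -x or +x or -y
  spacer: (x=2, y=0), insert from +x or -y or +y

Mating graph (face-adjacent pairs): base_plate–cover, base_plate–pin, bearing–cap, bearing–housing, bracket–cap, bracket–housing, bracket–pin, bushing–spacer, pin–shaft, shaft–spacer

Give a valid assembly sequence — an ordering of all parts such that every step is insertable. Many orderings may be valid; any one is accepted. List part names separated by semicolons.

1. housing@(-1, -1) [+x clear] — {housing}
2. bracket@(0, -1) [+x clear] — {bracket, housing}
3. bearing@(-1, -2) [-x clear] — {bearing, bracket, housing}
4. pin@(0, 0) [+x clear] — {bearing, bracket, housing, pin}
5. shaft@(1, 0) [+x clear] — {bearing, bracket, housing, pin, shaft}
6. base_plate@(0, 1) [+x clear] — {base_plate, bearing, bracket, housing, pin, shaft}
7. cover@(-1, 1) [-x clear] — {base_plate, bearing, bracket, cover, housing, pin, shaft}
8. spacer@(2, 0) [+x clear] — {base_plate, bearing, bracket, cover, housing, pin, shaft, spacer}
9. bushing@(3, 0) [-y clear] — {base_plate, bearing, bracket, bushing, cover, housing, pin, shaft, spacer}
10. cap@(0, -2) [-y clear] — {base_plate, bearing, bracket, bushing, cap, cover, housing, pin, shaft, spacer}

housing; bracket; bearing; pin; shaft; base_plate; cover; spacer; bushing; cap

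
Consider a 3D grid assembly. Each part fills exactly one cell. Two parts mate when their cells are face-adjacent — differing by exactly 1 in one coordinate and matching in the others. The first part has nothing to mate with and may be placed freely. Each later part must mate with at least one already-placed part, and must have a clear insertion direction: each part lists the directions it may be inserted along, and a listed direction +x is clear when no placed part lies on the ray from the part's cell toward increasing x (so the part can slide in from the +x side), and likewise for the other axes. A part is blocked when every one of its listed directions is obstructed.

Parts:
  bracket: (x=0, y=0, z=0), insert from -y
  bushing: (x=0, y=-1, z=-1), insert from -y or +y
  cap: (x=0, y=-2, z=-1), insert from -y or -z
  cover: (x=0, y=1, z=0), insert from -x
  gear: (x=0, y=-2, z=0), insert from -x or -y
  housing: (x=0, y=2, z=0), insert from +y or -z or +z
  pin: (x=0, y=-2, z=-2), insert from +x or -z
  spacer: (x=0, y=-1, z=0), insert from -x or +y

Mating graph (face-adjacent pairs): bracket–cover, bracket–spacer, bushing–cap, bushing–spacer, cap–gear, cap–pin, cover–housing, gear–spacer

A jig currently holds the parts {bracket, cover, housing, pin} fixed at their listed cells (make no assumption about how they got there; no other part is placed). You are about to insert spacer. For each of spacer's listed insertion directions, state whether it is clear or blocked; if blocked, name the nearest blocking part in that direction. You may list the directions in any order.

-x: ray from spacer(0, -1, 0) has no placed part ⇒ clear
+y: nearest on ray is bracket@(0, 0, 0) ⇒ blocked

+y: blocked by bracket; -x: clear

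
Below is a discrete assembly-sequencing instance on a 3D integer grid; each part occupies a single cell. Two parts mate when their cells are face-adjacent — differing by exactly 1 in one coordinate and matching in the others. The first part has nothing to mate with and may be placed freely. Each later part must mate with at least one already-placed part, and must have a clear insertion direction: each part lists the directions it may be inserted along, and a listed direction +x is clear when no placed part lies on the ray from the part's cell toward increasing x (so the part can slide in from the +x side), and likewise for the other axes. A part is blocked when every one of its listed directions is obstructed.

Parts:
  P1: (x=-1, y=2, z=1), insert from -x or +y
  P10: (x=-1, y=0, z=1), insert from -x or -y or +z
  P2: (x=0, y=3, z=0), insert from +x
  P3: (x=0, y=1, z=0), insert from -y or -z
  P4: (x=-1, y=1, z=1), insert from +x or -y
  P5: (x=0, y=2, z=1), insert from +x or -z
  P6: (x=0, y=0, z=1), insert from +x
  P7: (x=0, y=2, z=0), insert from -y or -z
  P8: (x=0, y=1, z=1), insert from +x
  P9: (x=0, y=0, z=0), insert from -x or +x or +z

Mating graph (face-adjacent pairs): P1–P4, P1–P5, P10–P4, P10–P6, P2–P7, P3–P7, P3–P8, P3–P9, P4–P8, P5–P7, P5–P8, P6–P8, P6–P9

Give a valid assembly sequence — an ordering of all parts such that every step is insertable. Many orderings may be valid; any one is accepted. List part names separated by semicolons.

P9; P6; P8; P3; P4; P1; P5; P7; P2; P10

1. P9@(0, 0, 0) [-x clear] — {P9}
2. P6@(0, 0, 1) [+x clear] — {P6, P9}
3. P8@(0, 1, 1) [+x clear] — {P6, P8, P9}
4. P3@(0, 1, 0) [-z clear] — {P3, P6, P8, P9}
5. P4@(-1, 1, 1) [-y clear] — {P3, P4, P6, P8, P9}
6. P1@(-1, 2, 1) [-x clear] — {P1, P3, P4, P6, P8, P9}
7. P5@(0, 2, 1) [+x clear] — {P1, P3, P4, P5, P6, P8, P9}
8. P7@(0, 2, 0) [-z clear] — {P1, P3, P4, P5, P6, P7, P8, P9}
9. P2@(0, 3, 0) [+x clear] — {P1, P2, P3, P4, P5, P6, P7, P8, P9}
10. P10@(-1, 0, 1) [-x clear] — {P1, P10, P2, P3, P4, P5, P6, P7, P8, P9}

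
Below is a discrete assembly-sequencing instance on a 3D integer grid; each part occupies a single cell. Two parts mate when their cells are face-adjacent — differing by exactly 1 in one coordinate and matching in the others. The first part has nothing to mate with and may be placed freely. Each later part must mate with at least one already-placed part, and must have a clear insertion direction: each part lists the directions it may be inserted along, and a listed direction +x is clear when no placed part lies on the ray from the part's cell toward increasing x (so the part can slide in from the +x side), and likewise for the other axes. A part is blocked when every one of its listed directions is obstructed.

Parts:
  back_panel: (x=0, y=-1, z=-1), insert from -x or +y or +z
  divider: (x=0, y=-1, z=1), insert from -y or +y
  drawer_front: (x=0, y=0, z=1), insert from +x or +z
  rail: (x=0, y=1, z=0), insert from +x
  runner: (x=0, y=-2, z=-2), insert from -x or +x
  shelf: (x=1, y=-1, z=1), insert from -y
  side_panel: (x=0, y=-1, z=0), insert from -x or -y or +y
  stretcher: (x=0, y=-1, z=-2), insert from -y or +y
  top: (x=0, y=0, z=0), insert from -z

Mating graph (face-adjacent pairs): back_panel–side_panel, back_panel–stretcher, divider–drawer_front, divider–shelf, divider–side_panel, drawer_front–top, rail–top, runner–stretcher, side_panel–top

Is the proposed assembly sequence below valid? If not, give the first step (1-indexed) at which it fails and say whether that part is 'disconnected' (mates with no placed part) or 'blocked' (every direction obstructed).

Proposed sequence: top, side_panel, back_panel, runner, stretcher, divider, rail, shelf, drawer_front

1. top@(0, 0, 0) [-z clear] — {top}
2. side_panel@(0, -1, 0) [-x clear] — {side_panel, top}
3. back_panel@(0, -1, -1) [-x clear] — {back_panel, side_panel, top}
4. runner@(0, -2, -2) — no placed neighbour ⇒ disconnected

Invalid at step 4 (disconnected)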